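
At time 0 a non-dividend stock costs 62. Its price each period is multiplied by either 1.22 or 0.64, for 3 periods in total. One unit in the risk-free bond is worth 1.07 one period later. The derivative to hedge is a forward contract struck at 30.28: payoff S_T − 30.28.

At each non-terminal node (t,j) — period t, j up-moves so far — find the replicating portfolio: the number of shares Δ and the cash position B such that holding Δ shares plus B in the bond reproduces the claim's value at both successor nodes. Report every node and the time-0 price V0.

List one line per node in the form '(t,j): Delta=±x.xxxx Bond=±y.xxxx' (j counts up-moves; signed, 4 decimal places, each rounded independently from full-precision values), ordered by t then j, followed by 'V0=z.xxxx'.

(0,0): Delta=1.0000 Bond=-24.7175
(1,0): Delta=1.0000 Bond=-26.4477
(1,1): Delta=1.0000 Bond=-26.4477
(2,0): Delta=1.0000 Bond=-28.2991
(2,1): Delta=1.0000 Bond=-28.2991
(2,2): Delta=1.0000 Bond=-28.2991
V0=37.2825

No-arbitrage ⇒ martingale measure with p* = (R−d)/(u−d) = 0.7414.
Terminal values V(3,·): V(3,0)=-14.0271, V(3,1)=0.7021, V(3,2)=28.7797, V(3,3)=82.3026
(2,0): S=25.3952. Δ = (V_up−V_dn)/(S_up−S_dn) = (0.7021−-14.0271)/(30.9821−16.2529) = 1.0000. V = [p*·0.7021 + (1−p*)·-14.0271]/1.07 = -2.9039. B = V − Δ·S = -28.2991.
(2,1): S=48.4096. Δ = (V_up−V_dn)/(S_up−S_dn) = (28.7797−0.7021)/(59.0597−30.9821) = 1.0000. V = [p*·28.7797 + (1−p*)·0.7021]/1.07 = 20.1105. B = V − Δ·S = -28.2991.
(2,2): S=92.2808. Δ = (V_up−V_dn)/(S_up−S_dn) = (82.3026−28.7797)/(112.5826−59.0597) = 1.0000. V = [p*·82.3026 + (1−p*)·28.7797]/1.07 = 63.9817. B = V − Δ·S = -28.2991.
(1,0): S=39.6800. Δ = (V_up−V_dn)/(S_up−S_dn) = (20.1105−-2.9039)/(48.4096−25.3952) = 1.0000. V = [p*·20.1105 + (1−p*)·-2.9039]/1.07 = 13.2323. B = V − Δ·S = -26.4477.
(1,1): S=75.6400. Δ = (V_up−V_dn)/(S_up−S_dn) = (63.9817−20.1105)/(92.2808−48.4096) = 1.0000. V = [p*·63.9817 + (1−p*)·20.1105]/1.07 = 49.1923. B = V − Δ·S = -26.4477.
(0,0): S=62.0000. Δ = (V_up−V_dn)/(S_up−S_dn) = (49.1923−13.2323)/(75.6400−39.6800) = 1.0000. V = [p*·49.1923 + (1−p*)·13.2323]/1.07 = 37.2825. B = V − Δ·S = -24.7175.
Each (Δ,B) replicates both successor values, so the strategy is self-financing and V0 is arbitrage-free.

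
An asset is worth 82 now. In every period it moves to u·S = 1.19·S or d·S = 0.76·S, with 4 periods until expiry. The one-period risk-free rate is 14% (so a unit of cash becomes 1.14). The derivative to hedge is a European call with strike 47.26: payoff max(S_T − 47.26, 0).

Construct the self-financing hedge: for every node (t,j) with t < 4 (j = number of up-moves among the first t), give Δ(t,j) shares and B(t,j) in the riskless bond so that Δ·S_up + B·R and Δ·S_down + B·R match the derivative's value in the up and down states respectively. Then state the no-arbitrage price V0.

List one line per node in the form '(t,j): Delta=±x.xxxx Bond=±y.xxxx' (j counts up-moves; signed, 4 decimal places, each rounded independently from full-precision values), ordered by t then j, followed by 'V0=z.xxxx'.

(0,0): Delta=0.9965 Bond=-27.6778
(1,0): Delta=0.9679 Bond=-29.7692
(1,1): Delta=0.9989 Bond=-31.7874
(2,0): Delta=0.7541 Bond=-23.8099
(2,1): Delta=0.9858 Bond=-35.2694
(2,2): Delta=1.0000 Bond=-36.3650
(3,0): Delta=0.0000 Bond=0.0000
(3,1): Delta=0.8174 Bond=-30.7148
(3,2): Delta=1.0000 Bond=-41.4561
(3,3): Delta=1.0000 Bond=-41.4561
V0=54.0350

Under the risk-neutral measure, an up-move has probability p* = (R−d)/(u−d) = 0.8837 and values discount at R = 1.14.
Payoff layer (t=4): V(4,0)=0.0000, V(4,1)=0.0000, V(4,2)=19.8110, V(4,3)=57.7591, V(4,4)=117.1778
Node (3,0) S=35.9960: V=(p*·0.0000+(1−p*)·0.0000)/1.14=0.0000; Δ=(0.0000−0.0000)/(42.8353−27.3570)=0.0000; B=V−Δ·S=0.0000
Node (3,1) S=56.3622: V=(p*·19.8110+(1−p*)·0.0000)/1.14=15.3574; Δ=(19.8110−0.0000)/(67.0710−42.8353)=0.8174; B=V−Δ·S=-30.7148
Node (3,2) S=88.2514: V=(p*·57.7591+(1−p*)·19.8110)/1.14=46.7952; Δ=(57.7591−19.8110)/(105.0191−67.0710)=1.0000; B=V−Δ·S=-41.4561
Node (3,3) S=138.1830: V=(p*·117.1778+(1−p*)·57.7591)/1.14=96.7269; Δ=(117.1778−57.7591)/(164.4378−105.0191)=1.0000; B=V−Δ·S=-41.4561
Node (2,0) S=47.3632: V=(p*·15.3574+(1−p*)·0.0000)/1.14=11.9050; Δ=(15.3574−0.0000)/(56.3622−35.9960)=0.7541; B=V−Δ·S=-23.8099
Node (2,1) S=74.1608: V=(p*·46.7952+(1−p*)·15.3574)/1.14=37.8418; Δ=(46.7952−15.3574)/(88.2514−56.3622)=0.9858; B=V−Δ·S=-35.2694
Node (2,2) S=116.1202: V=(p*·96.7269+(1−p*)·46.7952)/1.14=79.7552; Δ=(96.7269−46.7952)/(138.1830−88.2514)=1.0000; B=V−Δ·S=-36.3650
Node (1,0) S=62.3200: V=(p*·37.8418+(1−p*)·11.9050)/1.14=30.5490; Δ=(37.8418−11.9050)/(74.1608−47.3632)=0.9679; B=V−Δ·S=-29.7692
Node (1,1) S=97.5800: V=(p*·79.7552+(1−p*)·37.8418)/1.14=65.6855; Δ=(79.7552−37.8418)/(116.1202−74.1608)=0.9989; B=V−Δ·S=-31.7874
Node (0,0) S=82.0000: V=(p*·65.6855+(1−p*)·30.5490)/1.14=54.0350; Δ=(65.6855−30.5490)/(97.5800−62.3200)=0.9965; B=V−Δ·S=-27.6778
The time-0 hedge costs 54.0350, which is the no-arbitrage price.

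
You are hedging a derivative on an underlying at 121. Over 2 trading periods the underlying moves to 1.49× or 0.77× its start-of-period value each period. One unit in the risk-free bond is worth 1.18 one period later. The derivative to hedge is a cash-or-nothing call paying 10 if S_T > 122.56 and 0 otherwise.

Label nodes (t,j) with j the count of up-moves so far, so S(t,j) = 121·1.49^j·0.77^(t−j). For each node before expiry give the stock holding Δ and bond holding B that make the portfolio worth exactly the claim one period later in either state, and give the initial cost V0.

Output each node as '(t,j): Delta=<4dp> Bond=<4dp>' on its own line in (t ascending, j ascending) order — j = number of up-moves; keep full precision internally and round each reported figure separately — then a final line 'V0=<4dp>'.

(0,0): Delta=0.0419 Bond=0.7827
(1,0): Delta=0.1491 Bond=-9.0631
(1,1): Delta=0.0000 Bond=8.4746
V0=5.8505

Since d<R<u, set p* = (R−d)/(u−d) = 0.5694; price each node as the discounted p*-expectation of its children.
Terminal values V(2,·): V(2,0)=0.0000, V(2,1)=10.0000, V(2,2)=10.0000
Node (1,0) S=93.1700: V=(p*·10.0000+(1−p*)·0.0000)/1.18=4.8258; Δ=(10.0000−0.0000)/(138.8233−71.7409)=0.1491; B=V−Δ·S=-9.0631
Node (1,1) S=180.2900: V=(p*·10.0000+(1−p*)·10.0000)/1.18=8.4746; Δ=(10.0000−10.0000)/(268.6321−138.8233)=0.0000; B=V−Δ·S=8.4746
Node (0,0) S=121.0000: V=(p*·8.4746+(1−p*)·4.8258)/1.18=5.8505; Δ=(8.4746−4.8258)/(180.2900−93.1700)=0.0419; B=V−Δ·S=0.7827
Self-financing check: at every node Δ·S+B equals the discounted successor values.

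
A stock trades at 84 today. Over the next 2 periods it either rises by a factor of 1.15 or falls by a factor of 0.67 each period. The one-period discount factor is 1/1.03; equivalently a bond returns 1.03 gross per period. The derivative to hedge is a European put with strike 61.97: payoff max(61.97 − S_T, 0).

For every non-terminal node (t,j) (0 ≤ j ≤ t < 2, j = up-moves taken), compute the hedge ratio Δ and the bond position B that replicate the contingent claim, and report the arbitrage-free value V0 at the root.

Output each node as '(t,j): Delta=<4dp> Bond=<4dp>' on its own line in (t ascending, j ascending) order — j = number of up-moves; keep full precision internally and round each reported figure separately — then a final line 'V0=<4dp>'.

No-arbitrage ⇒ martingale measure with p* = (R−d)/(u−d) = 0.7500.
Terminal payoffs: V(2,0)=24.2624, V(2,1)=0.0000, V(2,2)=0.0000
(1,0): S=56.2800. Δ = (V_up−V_dn)/(S_up−S_dn) = (0.0000−24.2624)/(64.7220−37.7076) = -0.8981. V = [p*·0.0000 + (1−p*)·24.2624]/1.03 = 5.8889. B = V − Δ·S = 56.4356.
(1,1): S=96.6000. Δ = (V_up−V_dn)/(S_up−S_dn) = (0.0000−0.0000)/(111.0900−64.7220) = 0.0000. V = [p*·0.0000 + (1−p*)·0.0000]/1.03 = 0.0000. B = V − Δ·S = 0.0000.
(0,0): S=84.0000. Δ = (V_up−V_dn)/(S_up−S_dn) = (0.0000−5.8889)/(96.6000−56.2800) = -0.1461. V = [p*·0.0000 + (1−p*)·5.8889]/1.03 = 1.4294. B = V − Δ·S = 13.6980.
Root portfolio cost Δ·84+B reproduces V0=1.4294.

(0,0): Delta=-0.1461 Bond=13.6980
(1,0): Delta=-0.8981 Bond=56.4356
(1,1): Delta=0.0000 Bond=0.0000
V0=1.4294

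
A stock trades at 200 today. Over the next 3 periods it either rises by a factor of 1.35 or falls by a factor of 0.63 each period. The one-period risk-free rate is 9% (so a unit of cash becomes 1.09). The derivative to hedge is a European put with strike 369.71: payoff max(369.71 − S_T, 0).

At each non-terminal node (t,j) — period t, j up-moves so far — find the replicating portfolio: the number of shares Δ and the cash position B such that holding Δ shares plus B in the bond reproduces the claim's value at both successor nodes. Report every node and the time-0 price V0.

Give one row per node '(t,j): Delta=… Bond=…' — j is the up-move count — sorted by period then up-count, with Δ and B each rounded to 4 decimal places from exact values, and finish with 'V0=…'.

(0,0): Delta=-0.7081 Bond=251.7369
(1,0): Delta=-1.0000 Bond=311.1775
(1,1): Delta=-0.6311 Bond=253.6020
(2,0): Delta=-1.0000 Bond=339.1835
(2,1): Delta=-1.0000 Bond=339.1835
(2,2): Delta=-0.5337 Bond=240.9547
V0=110.1247

Under the risk-neutral measure, an up-move has probability p* = (R−d)/(u−d) = 0.6389 and values discount at R = 1.09.
Payoff layer (t=3): V(3,0)=319.7006, V(3,1)=262.5470, V(3,2)=140.0750, V(3,3)=0.0000
  t=2,j=0: stock 79.3800 → up 107.1630 (V=262.5470), down 50.0094 (V=319.7006). Price 259.8035; hedge Δ=-1.0000, bond B=339.1835.
  t=2,j=1: stock 170.1000 → up 229.6350 (V=140.0750), down 107.1630 (V=262.5470). Price 169.0835; hedge Δ=-1.0000, bond B=339.1835.
  t=2,j=2: stock 364.5000 → up 492.0750 (V=0.0000), down 229.6350 (V=140.0750). Price 46.4061; hedge Δ=-0.5337, bond B=240.9547.
  t=1,j=0: stock 126.0000 → up 170.1000 (V=169.0835), down 79.3800 (V=259.8035). Price 185.1775; hedge Δ=-1.0000, bond B=311.1775.
  t=1,j=1: stock 270.0000 → up 364.5000 (V=46.4061), down 170.1000 (V=169.0835). Price 83.2168; hedge Δ=-0.6311, bond B=253.6020.
  t=0,j=0: stock 200.0000 → up 270.0000 (V=83.2168), down 126.0000 (V=185.1775). Price 110.1247; hedge Δ=-0.7081, bond B=251.7369.
Each (Δ,B) replicates both successor values, so the strategy is self-financing and V0 is arbitrage-free.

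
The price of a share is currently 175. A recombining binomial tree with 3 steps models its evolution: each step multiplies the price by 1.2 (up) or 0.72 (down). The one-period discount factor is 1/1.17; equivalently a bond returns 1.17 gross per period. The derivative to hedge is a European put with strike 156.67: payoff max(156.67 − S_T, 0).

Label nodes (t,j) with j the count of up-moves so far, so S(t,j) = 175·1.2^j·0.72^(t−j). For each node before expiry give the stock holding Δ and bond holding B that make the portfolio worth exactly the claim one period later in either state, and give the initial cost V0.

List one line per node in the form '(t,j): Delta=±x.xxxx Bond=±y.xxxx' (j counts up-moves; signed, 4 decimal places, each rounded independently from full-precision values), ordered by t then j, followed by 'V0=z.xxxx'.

Since d<R<u, set p* = (R−d)/(u−d) = 0.9375; price each node as the discounted p*-expectation of its children.
Terminal values V(3,·): V(3,0)=91.3516, V(3,1)=47.8060, V(3,2)=0.0000, V(3,3)=0.0000
  t=2,j=0: stock 90.7200 → up 108.8640 (V=47.8060), down 65.3184 (V=91.3516). Price 43.1860; hedge Δ=-1.0000, bond B=133.9060.
  t=2,j=1: stock 151.2000 → up 181.4400 (V=0.0000), down 108.8640 (V=47.8060). Price 2.5537; hedge Δ=-0.6587, bond B=102.1496.
  t=2,j=2: stock 252.0000 → up 302.4000 (V=0.0000), down 181.4400 (V=0.0000). Price 0.0000; hedge Δ=0.0000, bond B=0.0000.
  t=1,j=0: stock 126.0000 → up 151.2000 (V=2.5537), down 90.7200 (V=43.1860). Price 4.3532; hedge Δ=-0.6718, bond B=89.0037.
  t=1,j=1: stock 210.0000 → up 252.0000 (V=0.0000), down 151.2000 (V=2.5537). Price 0.1364; hedge Δ=-0.0253, bond B=5.4567.
  t=0,j=0: stock 175.0000 → up 210.0000 (V=0.1364), down 126.0000 (V=4.3532). Price 0.3419; hedge Δ=-0.0502, bond B=9.1268.
Check: Δ(0,0)·S0 + B(0,0) = 0.3419 = V0.

(0,0): Delta=-0.0502 Bond=9.1268
(1,0): Delta=-0.6718 Bond=89.0037
(1,1): Delta=-0.0253 Bond=5.4567
(2,0): Delta=-1.0000 Bond=133.9060
(2,1): Delta=-0.6587 Bond=102.1496
(2,2): Delta=0.0000 Bond=0.0000
V0=0.3419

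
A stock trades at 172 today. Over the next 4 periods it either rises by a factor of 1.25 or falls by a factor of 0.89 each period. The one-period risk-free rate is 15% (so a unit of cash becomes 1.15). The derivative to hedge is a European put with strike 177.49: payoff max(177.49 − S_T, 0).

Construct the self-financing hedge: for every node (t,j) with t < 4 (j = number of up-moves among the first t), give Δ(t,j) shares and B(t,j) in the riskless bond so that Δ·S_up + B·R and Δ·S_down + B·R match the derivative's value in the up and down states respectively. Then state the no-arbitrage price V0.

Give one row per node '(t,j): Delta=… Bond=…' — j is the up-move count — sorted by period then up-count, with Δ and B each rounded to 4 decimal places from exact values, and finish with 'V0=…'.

(0,0): Delta=-0.0560 Bond=10.7784
(1,0): Delta=-0.1889 Bond=32.7500
(1,1): Delta=-0.0195 Bond=4.5664
(2,0): Delta=-0.5469 Bond=86.4325
(2,1): Delta=-0.0909 Bond=18.9048
(2,2): Delta=0.0000 Bond=0.0000
(3,0): Delta=-1.0000 Bond=154.3391
(3,1): Delta=-0.4228 Bond=78.2659
(3,2): Delta=0.0000 Bond=0.0000
(3,3): Delta=0.0000 Bond=0.0000
V0=1.1545

Since d<R<u, set p* = (R−d)/(u−d) = 0.7222; price each node as the discounted p*-expectation of its children.
At expiry t=4: V(4,0)=69.5733, V(4,1)=25.9217, V(4,2)=0.0000, V(4,3)=0.0000, V(4,4)=0.0000
(3,0): S=121.2547. Δ = (V_up−V_dn)/(S_up−S_dn) = (25.9217−69.5733)/(151.5683−107.9167) = -1.0000. V = [p*·25.9217 + (1−p*)·69.5733]/1.15 = 33.0845. B = V − Δ·S = 154.3391.
(3,1): S=170.3015. Δ = (V_up−V_dn)/(S_up−S_dn) = (0.0000−25.9217)/(212.8769−151.5683) = -0.4228. V = [p*·0.0000 + (1−p*)·25.9217]/1.15 = 6.2613. B = V − Δ·S = 78.2659.
(3,2): S=239.1875. Δ = (V_up−V_dn)/(S_up−S_dn) = (0.0000−0.0000)/(298.9844−212.8769) = 0.0000. V = [p*·0.0000 + (1−p*)·0.0000]/1.15 = 0.0000. B = V − Δ·S = 0.0000.
(3,3): S=335.9375. Δ = (V_up−V_dn)/(S_up−S_dn) = (0.0000−0.0000)/(419.9219−298.9844) = 0.0000. V = [p*·0.0000 + (1−p*)·0.0000]/1.15 = 0.0000. B = V − Δ·S = 0.0000.
(2,0): S=136.2412. Δ = (V_up−V_dn)/(S_up−S_dn) = (6.2613−33.0845)/(170.3015−121.2547) = -0.5469. V = [p*·6.2613 + (1−p*)·33.0845]/1.15 = 11.9236. B = V − Δ·S = 86.4325.
(2,1): S=191.3500. Δ = (V_up−V_dn)/(S_up−S_dn) = (0.0000−6.2613)/(239.1875−170.3015) = -0.0909. V = [p*·0.0000 + (1−p*)·6.2613]/1.15 = 1.5124. B = V − Δ·S = 18.9048.
(2,2): S=268.7500. Δ = (V_up−V_dn)/(S_up−S_dn) = (0.0000−0.0000)/(335.9375−239.1875) = 0.0000. V = [p*·0.0000 + (1−p*)·0.0000]/1.15 = 0.0000. B = V − Δ·S = 0.0000.
(1,0): S=153.0800. Δ = (V_up−V_dn)/(S_up−S_dn) = (1.5124−11.9236)/(191.3500−136.2412) = -0.1889. V = [p*·1.5124 + (1−p*)·11.9236]/1.15 = 3.8299. B = V − Δ·S = 32.7500.
(1,1): S=215.0000. Δ = (V_up−V_dn)/(S_up−S_dn) = (0.0000−1.5124)/(268.7500−191.3500) = -0.0195. V = [p*·0.0000 + (1−p*)·1.5124]/1.15 = 0.3653. B = V − Δ·S = 4.5664.
(0,0): S=172.0000. Δ = (V_up−V_dn)/(S_up−S_dn) = (0.3653−3.8299)/(215.0000−153.0800) = -0.0560. V = [p*·0.3653 + (1−p*)·3.8299]/1.15 = 1.1545. B = V − Δ·S = 10.7784.
Each (Δ,B) replicates both successor values, so the strategy is self-financing and V0 is arbitrage-free.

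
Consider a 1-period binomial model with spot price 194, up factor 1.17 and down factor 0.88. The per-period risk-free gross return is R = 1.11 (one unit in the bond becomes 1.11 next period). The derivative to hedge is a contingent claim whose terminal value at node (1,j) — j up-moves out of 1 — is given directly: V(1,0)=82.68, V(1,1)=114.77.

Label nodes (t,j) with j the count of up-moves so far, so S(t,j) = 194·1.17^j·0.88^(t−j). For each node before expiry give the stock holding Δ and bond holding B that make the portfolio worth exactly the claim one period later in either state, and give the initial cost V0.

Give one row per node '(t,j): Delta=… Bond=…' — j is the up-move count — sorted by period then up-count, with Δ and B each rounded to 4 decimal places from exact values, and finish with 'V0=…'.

(0,0): Delta=0.5704 Bond=-13.2401
V0=97.4150

The replicating-portfolio and risk-neutral prices coincide; use p* = (1.11−0.88)/(1.17−0.88) = 0.7931 for the latter.
Payoff layer (t=1): V(1,0)=82.6800, V(1,1)=114.7700
(0,0): S=194.0000. Δ = (V_up−V_dn)/(S_up−S_dn) = (114.7700−82.6800)/(226.9800−170.7200) = 0.5704. V = [p*·114.7700 + (1−p*)·82.6800]/1.11 = 97.4150. B = V − Δ·S = -13.2401.
The time-0 hedge costs 97.4150, which is the no-arbitrage price.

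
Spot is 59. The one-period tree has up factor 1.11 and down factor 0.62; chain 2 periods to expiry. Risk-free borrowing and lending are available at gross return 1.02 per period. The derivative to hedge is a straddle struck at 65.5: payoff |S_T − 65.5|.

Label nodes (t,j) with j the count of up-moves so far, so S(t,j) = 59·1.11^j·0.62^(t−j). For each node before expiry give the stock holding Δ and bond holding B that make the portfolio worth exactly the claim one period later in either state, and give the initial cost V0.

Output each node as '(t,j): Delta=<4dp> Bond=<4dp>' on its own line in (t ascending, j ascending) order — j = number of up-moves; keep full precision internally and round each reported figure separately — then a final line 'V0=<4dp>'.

Under the risk-neutral measure, an up-move has probability p* = (R−d)/(u−d) = 0.8163 and values discount at R = 1.02.
At expiry t=2: V(2,0)=42.8204, V(2,1)=24.8962, V(2,2)=7.1939
(1,0): S=36.5800. Δ = (V_up−V_dn)/(S_up−S_dn) = (24.8962−42.8204)/(40.6038−22.6796) = -1.0000. V = [p*·24.8962 + (1−p*)·42.8204]/1.02 = 27.6357. B = V − Δ·S = 64.2157.
(1,1): S=65.4900. Δ = (V_up−V_dn)/(S_up−S_dn) = (7.1939−24.8962)/(72.6939−40.6038) = -0.5516. V = [p*·7.1939 + (1−p*)·24.8962]/1.02 = 10.2405. B = V − Δ·S = 46.3677.
(0,0): S=59.0000. Δ = (V_up−V_dn)/(S_up−S_dn) = (10.2405−27.6357)/(65.4900−36.5800) = -0.6017. V = [p*·10.2405 + (1−p*)·27.6357]/1.02 = 13.1721. B = V − Δ·S = 48.6724.
Check: Δ(0,0)·S0 + B(0,0) = 13.1721 = V0.

(0,0): Delta=-0.6017 Bond=48.6724
(1,0): Delta=-1.0000 Bond=64.2157
(1,1): Delta=-0.5516 Bond=46.3677
V0=13.1721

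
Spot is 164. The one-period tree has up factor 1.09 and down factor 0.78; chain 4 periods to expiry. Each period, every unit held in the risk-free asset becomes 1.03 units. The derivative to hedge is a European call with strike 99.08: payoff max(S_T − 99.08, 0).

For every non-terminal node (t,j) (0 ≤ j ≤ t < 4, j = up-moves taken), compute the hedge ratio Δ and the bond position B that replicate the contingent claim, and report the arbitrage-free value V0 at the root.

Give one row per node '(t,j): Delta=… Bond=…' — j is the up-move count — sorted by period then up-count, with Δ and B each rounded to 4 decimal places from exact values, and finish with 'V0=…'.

(0,0): Delta=0.9736 Bond=-83.3586
(1,0): Delta=0.8728 Bond=-72.9623
(1,1): Delta=0.9909 Bond=-88.9546
(2,0): Delta=0.4927 Bond=-37.2313
(2,1): Delta=0.9381 Bond=-84.2520
(2,2): Delta=1.0000 Bond=-93.3924
(3,0): Delta=0.0000 Bond=0.0000
(3,1): Delta=0.5774 Bond=-47.5518
(3,2): Delta=1.0000 Bond=-96.1942
(3,3): Delta=1.0000 Bond=-96.1942
V0=76.3127

Under the risk-neutral measure, an up-move has probability p* = (R−d)/(u−d) = 0.8065 and values discount at R = 1.03.
Terminal payoffs: V(4,0)=0.0000, V(4,1)=0.0000, V(4,2)=19.4658, V(4,3)=66.5801, V(4,4)=132.4194
Node (3,0) S=77.8265: V=(p*·0.0000+(1−p*)·0.0000)/1.03=0.0000; Δ=(0.0000−0.0000)/(84.8309−60.7047)=0.0000; B=V−Δ·S=0.0000
Node (3,1) S=108.7576: V=(p*·19.4658+(1−p*)·0.0000)/1.03=15.2410; Δ=(19.4658−0.0000)/(118.5458−84.8309)=0.5774; B=V−Δ·S=-47.5518
Node (3,2) S=151.9818: V=(p*·66.5801+(1−p*)·19.4658)/1.03=55.7876; Δ=(66.5801−19.4658)/(165.6601−118.5458)=1.0000; B=V−Δ·S=-96.1942
Node (3,3) S=212.3848: V=(p*·132.4194+(1−p*)·66.5801)/1.03=116.1906; Δ=(132.4194−66.5801)/(231.4994−165.6601)=1.0000; B=V−Δ·S=-96.1942
Node (2,0) S=99.7776: V=(p*·15.2410+(1−p*)·0.0000)/1.03=11.9331; Δ=(15.2410−0.0000)/(108.7576−77.8265)=0.4927; B=V−Δ·S=-37.2313
Node (2,1) S=139.4328: V=(p*·55.7876+(1−p*)·15.2410)/1.03=46.5435; Δ=(55.7876−15.2410)/(151.9818−108.7576)=0.9381; B=V−Δ·S=-84.2520
Node (2,2) S=194.8484: V=(p*·116.1906+(1−p*)·55.7876)/1.03=101.4560; Δ=(116.1906−55.7876)/(212.3848−151.9818)=1.0000; B=V−Δ·S=-93.3924
Node (1,0) S=127.9200: V=(p*·46.5435+(1−p*)·11.9331)/1.03=38.6842; Δ=(46.5435−11.9331)/(139.4328−99.7776)=0.8728; B=V−Δ·S=-72.9623
Node (1,1) S=178.7600: V=(p*·101.4560+(1−p*)·46.5435)/1.03=88.1823; Δ=(101.4560−46.5435)/(194.8484−139.4328)=0.9909; B=V−Δ·S=-88.9546
Node (0,0) S=164.0000: V=(p*·88.1823+(1−p*)·38.6842)/1.03=76.3127; Δ=(88.1823−38.6842)/(178.7600−127.9200)=0.9736; B=V−Δ·S=-83.3586
Self-financing check: at every node Δ·S+B equals the discounted successor values.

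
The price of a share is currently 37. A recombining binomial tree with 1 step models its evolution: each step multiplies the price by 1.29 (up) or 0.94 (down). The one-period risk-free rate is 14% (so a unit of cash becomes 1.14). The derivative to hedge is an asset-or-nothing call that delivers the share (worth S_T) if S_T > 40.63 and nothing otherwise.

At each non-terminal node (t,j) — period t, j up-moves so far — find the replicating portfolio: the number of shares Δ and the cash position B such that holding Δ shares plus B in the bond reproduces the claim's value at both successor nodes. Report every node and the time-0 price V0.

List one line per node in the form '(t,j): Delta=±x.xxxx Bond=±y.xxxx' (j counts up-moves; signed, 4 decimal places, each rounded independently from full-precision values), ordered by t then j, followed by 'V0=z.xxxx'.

No-arbitrage ⇒ martingale measure with p* = (R−d)/(u−d) = 0.5714.
Terminal values V(1,·): V(1,0)=0.0000, V(1,1)=47.7300
Node (0,0) S=37.0000: V=(p*·47.7300+(1−p*)·0.0000)/1.14=23.9248; Δ=(47.7300−0.0000)/(47.7300−34.7800)=3.6857; B=V−Δ·S=-112.4466
The time-0 hedge costs 23.9248, which is the no-arbitrage price.

(0,0): Delta=3.6857 Bond=-112.4466
V0=23.9248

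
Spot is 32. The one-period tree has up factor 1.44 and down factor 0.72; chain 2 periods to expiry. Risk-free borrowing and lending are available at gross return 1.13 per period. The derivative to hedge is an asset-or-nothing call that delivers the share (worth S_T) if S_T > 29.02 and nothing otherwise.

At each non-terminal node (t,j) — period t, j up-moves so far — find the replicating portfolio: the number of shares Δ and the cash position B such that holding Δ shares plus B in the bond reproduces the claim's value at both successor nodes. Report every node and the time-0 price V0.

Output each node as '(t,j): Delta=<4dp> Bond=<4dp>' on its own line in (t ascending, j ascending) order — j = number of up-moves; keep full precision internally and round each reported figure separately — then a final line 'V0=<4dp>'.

(0,0): Delta=1.2743 Bond=-11.1871
(1,0): Delta=2.0000 Bond=-29.3607
(1,1): Delta=1.0000 Bond=0.0000
V0=29.5917

Since d<R<u, set p* = (R−d)/(u−d) = 0.5694; price each node as the discounted p*-expectation of its children.
Payoff layer (t=2): V(2,0)=0.0000, V(2,1)=33.1776, V(2,2)=66.3552
Node (1,0) S=23.0400: V=(p*·33.1776+(1−p*)·0.0000)/1.13=16.7193; Δ=(33.1776−0.0000)/(33.1776−16.5888)=2.0000; B=V−Δ·S=-29.3607
Node (1,1) S=46.0800: V=(p*·66.3552+(1−p*)·33.1776)/1.13=46.0800; Δ=(66.3552−33.1776)/(66.3552−33.1776)=1.0000; B=V−Δ·S=0.0000
Node (0,0) S=32.0000: V=(p*·46.0800+(1−p*)·16.7193)/1.13=29.5917; Δ=(46.0800−16.7193)/(46.0800−23.0400)=1.2743; B=V−Δ·S=-11.1871
The time-0 hedge costs 29.5917, which is the no-arbitrage price.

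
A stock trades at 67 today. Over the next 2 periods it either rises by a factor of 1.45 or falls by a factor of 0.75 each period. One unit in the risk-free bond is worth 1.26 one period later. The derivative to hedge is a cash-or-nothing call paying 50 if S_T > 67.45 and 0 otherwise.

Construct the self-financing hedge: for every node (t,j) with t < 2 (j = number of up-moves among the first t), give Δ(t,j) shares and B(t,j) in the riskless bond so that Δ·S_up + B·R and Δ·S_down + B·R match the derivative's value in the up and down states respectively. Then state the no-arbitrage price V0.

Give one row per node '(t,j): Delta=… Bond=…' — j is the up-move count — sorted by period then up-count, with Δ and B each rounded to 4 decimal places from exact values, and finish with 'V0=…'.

(0,0): Delta=0.2297 Bond=13.7867
(1,0): Delta=1.4215 Bond=-42.5170
(1,1): Delta=0.0000 Bond=39.6825
V0=29.1738

Risk-neutral probability p* = (R−d)/(u−d) = (1.26−0.75)/(1.45−0.75) = 0.7286.
Terminal values V(2,·): V(2,0)=0.0000, V(2,1)=50.0000, V(2,2)=50.0000
Node (1,0) S=50.2500: V=(p*·50.0000+(1−p*)·0.0000)/1.26=28.9116; Δ=(50.0000−0.0000)/(72.8625−37.6875)=1.4215; B=V−Δ·S=-42.5170
Node (1,1) S=97.1500: V=(p*·50.0000+(1−p*)·50.0000)/1.26=39.6825; Δ=(50.0000−50.0000)/(140.8675−72.8625)=0.0000; B=V−Δ·S=39.6825
Node (0,0) S=67.0000: V=(p*·39.6825+(1−p*)·28.9116)/1.26=29.1738; Δ=(39.6825−28.9116)/(97.1500−50.2500)=0.2297; B=V−Δ·S=13.7867
Check: Δ(0,0)·S0 + B(0,0) = 29.1738 = V0.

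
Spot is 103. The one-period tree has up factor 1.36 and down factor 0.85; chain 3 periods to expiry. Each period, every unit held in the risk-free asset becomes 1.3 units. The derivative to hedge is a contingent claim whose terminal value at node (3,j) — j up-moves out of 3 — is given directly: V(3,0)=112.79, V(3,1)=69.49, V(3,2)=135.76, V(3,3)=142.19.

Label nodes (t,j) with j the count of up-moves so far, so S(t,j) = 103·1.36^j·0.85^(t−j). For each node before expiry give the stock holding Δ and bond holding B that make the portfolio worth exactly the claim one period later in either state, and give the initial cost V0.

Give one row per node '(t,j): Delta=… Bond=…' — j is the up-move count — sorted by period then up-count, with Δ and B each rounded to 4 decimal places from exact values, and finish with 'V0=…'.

(0,0): Delta=0.2046 Bond=41.6059
(1,0): Delta=0.9196 Bond=-8.5098
(1,1): Delta=0.1450 Bond=62.4340
(2,0): Delta=-1.1409 Bond=142.2744
(2,1): Delta=1.0913 Bond=-31.5077
(2,2): Delta=0.0662 Bond=96.1872
V0=62.6817

Since d<R<u, set p* = (R−d)/(u−d) = 0.8824; price each node as the discounted p*-expectation of its children.
Payoff layer (t=3): V(3,0)=112.7900, V(3,1)=69.4900, V(3,2)=135.7600, V(3,3)=142.1900
  t=2,j=0: stock 74.4175 → up 101.2078 (V=69.4900), down 63.2549 (V=112.7900). Price 57.3724; hedge Δ=-1.1409, bond B=142.2744.
  t=2,j=1: stock 119.0680 → up 161.9325 (V=135.7600), down 101.2078 (V=69.4900). Price 98.4335; hedge Δ=1.0913, bond B=-31.5077.
  t=2,j=2: stock 190.5088 → up 259.0920 (V=142.1900), down 161.9325 (V=135.7600). Price 108.7950; hedge Δ=0.0662, bond B=96.1872.
  t=1,j=0: stock 87.5500 → up 119.0680 (V=98.4335), down 74.4175 (V=57.3724). Price 72.0021; hedge Δ=0.9196, bond B=-8.5098.
  t=1,j=1: stock 140.0800 → up 190.5088 (V=108.7950), down 119.0680 (V=98.4335). Price 82.7508; hedge Δ=0.1450, bond B=62.4340.
  t=0,j=0: stock 103.0000 → up 140.0800 (V=82.7508), down 87.5500 (V=72.0021). Price 62.6817; hedge Δ=0.2046, bond B=41.6059.
The time-0 hedge costs 62.6817, which is the no-arbitrage price.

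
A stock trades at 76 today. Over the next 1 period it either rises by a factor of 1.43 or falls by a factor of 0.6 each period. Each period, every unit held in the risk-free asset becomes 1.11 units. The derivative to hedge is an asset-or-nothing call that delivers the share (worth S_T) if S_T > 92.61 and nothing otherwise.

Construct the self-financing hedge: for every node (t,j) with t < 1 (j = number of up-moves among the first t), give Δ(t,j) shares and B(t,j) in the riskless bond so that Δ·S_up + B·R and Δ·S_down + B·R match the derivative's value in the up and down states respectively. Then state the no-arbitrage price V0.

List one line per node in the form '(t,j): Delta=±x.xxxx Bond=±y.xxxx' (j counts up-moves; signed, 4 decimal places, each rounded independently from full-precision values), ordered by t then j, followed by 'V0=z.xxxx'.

Under the risk-neutral measure, an up-move has probability p* = (R−d)/(u−d) = 0.6145 and values discount at R = 1.11.
Payoff layer (t=1): V(1,0)=0.0000, V(1,1)=108.6800
Node (0,0) S=76.0000: V=(p*·108.6800+(1−p*)·0.0000)/1.11=60.1615; Δ=(108.6800−0.0000)/(108.6800−45.6000)=1.7229; B=V−Δ·S=-70.7782
Each (Δ,B) replicates both successor values, so the strategy is self-financing and V0 is arbitrage-free.

(0,0): Delta=1.7229 Bond=-70.7782
V0=60.1615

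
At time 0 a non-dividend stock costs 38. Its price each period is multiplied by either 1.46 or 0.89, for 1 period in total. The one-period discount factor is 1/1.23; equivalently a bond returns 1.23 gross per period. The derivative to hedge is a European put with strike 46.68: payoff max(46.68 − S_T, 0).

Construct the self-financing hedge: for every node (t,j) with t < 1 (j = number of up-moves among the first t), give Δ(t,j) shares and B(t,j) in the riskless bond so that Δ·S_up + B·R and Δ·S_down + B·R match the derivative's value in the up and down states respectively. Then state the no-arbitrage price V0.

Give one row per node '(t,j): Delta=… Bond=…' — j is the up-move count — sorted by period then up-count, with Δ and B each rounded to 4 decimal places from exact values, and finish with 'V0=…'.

(0,0): Delta=-0.5937 Bond=26.7802
V0=4.2188

The replicating-portfolio and risk-neutral prices coincide; use p* = (1.23−0.89)/(1.46−0.89) = 0.5965 for the latter.
Terminal payoffs: V(1,0)=12.8600, V(1,1)=0.0000
  t=0,j=0: stock 38.0000 → up 55.4800 (V=0.0000), down 33.8200 (V=12.8600). Price 4.2188; hedge Δ=-0.5937, bond B=26.7802.
Self-financing check: at every node Δ·S+B equals the discounted successor values.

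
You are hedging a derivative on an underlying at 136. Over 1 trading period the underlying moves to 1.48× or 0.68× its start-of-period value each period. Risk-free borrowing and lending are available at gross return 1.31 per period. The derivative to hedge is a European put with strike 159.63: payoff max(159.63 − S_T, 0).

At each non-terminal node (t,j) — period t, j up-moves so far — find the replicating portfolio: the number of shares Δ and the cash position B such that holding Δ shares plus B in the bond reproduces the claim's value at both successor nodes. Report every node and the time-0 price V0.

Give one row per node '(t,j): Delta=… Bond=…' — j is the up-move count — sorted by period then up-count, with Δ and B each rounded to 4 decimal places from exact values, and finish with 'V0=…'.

Under the risk-neutral measure, an up-move has probability p* = (R−d)/(u−d) = 0.7875 and values discount at R = 1.31.
At expiry t=1: V(1,0)=67.1500, V(1,1)=0.0000
  t=0,j=0: stock 136.0000 → up 201.2800 (V=0.0000), down 92.4800 (V=67.1500). Price 10.8927; hedge Δ=-0.6172, bond B=94.8302.
The time-0 hedge costs 10.8927, which is the no-arbitrage price.

(0,0): Delta=-0.6172 Bond=94.8302
V0=10.8927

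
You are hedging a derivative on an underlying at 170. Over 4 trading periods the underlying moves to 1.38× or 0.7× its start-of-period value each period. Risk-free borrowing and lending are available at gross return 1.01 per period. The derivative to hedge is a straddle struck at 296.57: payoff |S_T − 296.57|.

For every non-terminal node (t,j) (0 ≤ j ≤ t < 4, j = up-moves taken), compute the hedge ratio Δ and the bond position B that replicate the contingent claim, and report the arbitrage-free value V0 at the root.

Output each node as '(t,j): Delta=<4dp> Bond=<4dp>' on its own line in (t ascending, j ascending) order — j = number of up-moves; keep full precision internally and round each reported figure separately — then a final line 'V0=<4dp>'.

(0,0): Delta=-0.4245 Bond=220.1397
(1,0): Delta=-0.9186 Bond=281.1323
(1,1): Delta=-0.1254 Bond=152.1710
(2,0): Delta=-1.0000 Bond=290.7264
(2,1): Delta=-0.8693 Bond=275.8481
(2,2): Delta=0.3249 Bond=7.8943
(3,0): Delta=-1.0000 Bond=293.6337
(3,1): Delta=-1.0000 Bond=293.6337
(3,2): Delta=-0.7901 Bond=260.6709
(3,3): Delta=1.0000 Bond=-293.6337
V0=147.9695

Risk-neutral probability p* = (R−d)/(u−d) = (1.01−0.7)/(1.38−0.7) = 0.4559.
Terminal values V(4,·): V(4,0)=255.7530, V(4,1)=216.1022, V(4,2)=137.9335, V(4,3)=16.1706, V(4,4)=319.9757
Node (3,0) S=58.3100: V=(p*·216.1022+(1−p*)·255.7530)/1.01=235.3237; Δ=(216.1022−255.7530)/(80.4678−40.8170)=-1.0000; B=V−Δ·S=293.6337
Node (3,1) S=114.9540: V=(p*·137.9335+(1−p*)·216.1022)/1.01=178.6797; Δ=(137.9335−216.1022)/(158.6365−80.4678)=-1.0000; B=V−Δ·S=293.6337
Node (3,2) S=226.6236: V=(p*·16.1706+(1−p*)·137.9335)/1.01=81.6078; Δ=(16.1706−137.9335)/(312.7406−158.6365)=-0.7901; B=V−Δ·S=260.6709
Node (3,3) S=446.7722: V=(p*·319.9757+(1−p*)·16.1706)/1.01=153.1386; Δ=(319.9757−16.1706)/(616.5457−312.7406)=1.0000; B=V−Δ·S=-293.6337
Node (2,0) S=83.3000: V=(p*·178.6797+(1−p*)·235.3237)/1.01=207.4264; Δ=(178.6797−235.3237)/(114.9540−58.3100)=-1.0000; B=V−Δ·S=290.7264
Node (2,1) S=164.2200: V=(p*·81.6078+(1−p*)·178.6797)/1.01=133.0954; Δ=(81.6078−178.6797)/(226.6236−114.9540)=-0.8693; B=V−Δ·S=275.8481
Node (2,2) S=323.7480: V=(p*·153.1386+(1−p*)·81.6078)/1.01=113.0866; Δ=(153.1386−81.6078)/(446.7722−226.6236)=0.3249; B=V−Δ·S=7.8943
Node (1,0) S=119.0000: V=(p*·133.0954+(1−p*)·207.4264)/1.01=171.8220; Δ=(133.0954−207.4264)/(164.2200−83.3000)=-0.9186; B=V−Δ·S=281.1323
Node (1,1) S=234.6000: V=(p*·113.0866+(1−p*)·133.0954)/1.01=122.7463; Δ=(113.0866−133.0954)/(323.7480−164.2200)=-0.1254; B=V−Δ·S=152.1710
Node (0,0) S=170.0000: V=(p*·122.7463+(1−p*)·171.8220)/1.01=147.9695; Δ=(122.7463−171.8220)/(234.6000−119.0000)=-0.4245; B=V−Δ·S=220.1397
Root portfolio cost Δ·170+B reproduces V0=147.9695.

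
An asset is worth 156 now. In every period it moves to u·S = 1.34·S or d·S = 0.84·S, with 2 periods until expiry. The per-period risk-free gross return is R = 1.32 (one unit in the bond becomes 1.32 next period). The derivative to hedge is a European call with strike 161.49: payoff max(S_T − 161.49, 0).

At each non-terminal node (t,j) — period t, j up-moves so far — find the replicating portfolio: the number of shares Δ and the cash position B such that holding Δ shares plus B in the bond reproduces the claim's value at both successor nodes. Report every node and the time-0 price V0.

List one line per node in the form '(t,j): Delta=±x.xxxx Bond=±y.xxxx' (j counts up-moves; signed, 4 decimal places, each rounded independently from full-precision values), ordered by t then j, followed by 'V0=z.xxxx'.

Under the risk-neutral measure, an up-move has probability p* = (R−d)/(u−d) = 0.9600 and values discount at R = 1.32.
At expiry t=2: V(2,0)=0.0000, V(2,1)=14.1036, V(2,2)=118.6236
  t=1,j=0: stock 131.0400 → up 175.5936 (V=14.1036), down 110.0736 (V=0.0000). Price 10.2572; hedge Δ=0.2153, bond B=-17.9500.
  t=1,j=1: stock 209.0400 → up 280.1136 (V=118.6236), down 175.5936 (V=14.1036). Price 86.6991; hedge Δ=1.0000, bond B=-122.3409.
  t=0,j=0: stock 156.0000 → up 209.0400 (V=86.6991), down 131.0400 (V=10.2572). Price 63.3647; hedge Δ=0.9800, bond B=-89.5191.
Check: Δ(0,0)·S0 + B(0,0) = 63.3647 = V0.

(0,0): Delta=0.9800 Bond=-89.5191
(1,0): Delta=0.2153 Bond=-17.9500
(1,1): Delta=1.0000 Bond=-122.3409
V0=63.3647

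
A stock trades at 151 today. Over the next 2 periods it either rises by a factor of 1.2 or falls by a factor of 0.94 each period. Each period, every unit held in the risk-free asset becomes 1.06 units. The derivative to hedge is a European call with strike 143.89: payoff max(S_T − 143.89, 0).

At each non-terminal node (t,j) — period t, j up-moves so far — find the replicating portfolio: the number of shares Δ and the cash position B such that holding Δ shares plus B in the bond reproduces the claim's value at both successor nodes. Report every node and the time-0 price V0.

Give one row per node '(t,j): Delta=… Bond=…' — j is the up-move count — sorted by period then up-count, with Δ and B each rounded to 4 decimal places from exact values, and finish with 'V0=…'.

No-arbitrage ⇒ martingale measure with p* = (R−d)/(u−d) = 0.4615.
Payoff layer (t=2): V(2,0)=0.0000, V(2,1)=26.4380, V(2,2)=73.5500
(1,0): S=141.9400. Δ = (V_up−V_dn)/(S_up−S_dn) = (26.4380−0.0000)/(170.3280−133.4236) = 0.7164. V = [p*·26.4380 + (1−p*)·0.0000]/1.06 = 11.5115. B = V − Δ·S = -90.1731.
(1,1): S=181.2000. Δ = (V_up−V_dn)/(S_up−S_dn) = (73.5500−26.4380)/(217.4400−170.3280) = 1.0000. V = [p*·73.5500 + (1−p*)·26.4380]/1.06 = 45.4547. B = V − Δ·S = -135.7453.
(0,0): S=151.0000. Δ = (V_up−V_dn)/(S_up−S_dn) = (45.4547−11.5115)/(181.2000−141.9400) = 0.8646. V = [p*·45.4547 + (1−p*)·11.5115]/1.06 = 25.6392. B = V − Δ·S = -104.9117.
Check: Δ(0,0)·S0 + B(0,0) = 25.6392 = V0.

(0,0): Delta=0.8646 Bond=-104.9117
(1,0): Delta=0.7164 Bond=-90.1731
(1,1): Delta=1.0000 Bond=-135.7453
V0=25.6392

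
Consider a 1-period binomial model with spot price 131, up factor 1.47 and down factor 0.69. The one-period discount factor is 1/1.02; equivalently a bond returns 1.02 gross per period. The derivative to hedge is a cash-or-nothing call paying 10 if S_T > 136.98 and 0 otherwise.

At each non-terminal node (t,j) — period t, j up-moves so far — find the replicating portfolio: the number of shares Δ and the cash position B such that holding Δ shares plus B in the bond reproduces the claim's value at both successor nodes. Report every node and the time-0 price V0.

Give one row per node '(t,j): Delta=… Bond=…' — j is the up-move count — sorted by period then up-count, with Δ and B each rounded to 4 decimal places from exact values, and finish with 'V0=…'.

Risk-neutral probability p* = (R−d)/(u−d) = (1.02−0.69)/(1.47−0.69) = 0.4231.
Payoff layer (t=1): V(1,0)=0.0000, V(1,1)=10.0000
  t=0,j=0: stock 131.0000 → up 192.5700 (V=10.0000), down 90.3900 (V=0.0000). Price 4.1478; hedge Δ=0.0979, bond B=-8.6727.
Each (Δ,B) replicates both successor values, so the strategy is self-financing and V0 is arbitrage-free.

(0,0): Delta=0.0979 Bond=-8.6727
V0=4.1478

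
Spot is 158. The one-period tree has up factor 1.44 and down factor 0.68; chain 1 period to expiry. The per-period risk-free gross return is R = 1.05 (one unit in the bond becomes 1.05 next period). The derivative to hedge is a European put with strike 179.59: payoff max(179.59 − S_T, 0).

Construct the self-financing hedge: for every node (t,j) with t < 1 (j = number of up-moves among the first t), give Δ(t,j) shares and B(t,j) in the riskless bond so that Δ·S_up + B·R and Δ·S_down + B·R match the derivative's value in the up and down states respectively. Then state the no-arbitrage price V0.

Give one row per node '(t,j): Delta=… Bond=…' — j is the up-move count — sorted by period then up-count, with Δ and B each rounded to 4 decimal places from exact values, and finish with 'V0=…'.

(0,0): Delta=-0.6008 Bond=130.1955
V0=35.2613

Under the risk-neutral measure, an up-move has probability p* = (R−d)/(u−d) = 0.4868 and values discount at R = 1.05.
Payoff layer (t=1): V(1,0)=72.1500, V(1,1)=0.0000
  t=0,j=0: stock 158.0000 → up 227.5200 (V=0.0000), down 107.4400 (V=72.1500). Price 35.2613; hedge Δ=-0.6008, bond B=130.1955.
Root portfolio cost Δ·158+B reproduces V0=35.2613.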